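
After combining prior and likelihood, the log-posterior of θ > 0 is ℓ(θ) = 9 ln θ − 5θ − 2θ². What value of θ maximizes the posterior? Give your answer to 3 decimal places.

ℓ'(θ) = 9/θ − 5 − 4θ. Setting this to zero and multiplying by θ: 4θ² + 5θ − 9 = 0.
θ = (−5 + √(5² + 4·4·9)) / (2·4) = (−5 + √169) / 8 = (−5 + 13)/8 = 1.
ℓ''(θ) = −9/θ² − 4 < 0, confirming a maximum.

θ̂_MAP = 1.000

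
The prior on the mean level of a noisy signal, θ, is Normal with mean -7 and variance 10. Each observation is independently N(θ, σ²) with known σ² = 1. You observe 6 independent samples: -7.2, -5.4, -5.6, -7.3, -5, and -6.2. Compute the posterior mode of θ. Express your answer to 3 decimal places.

n = 6; x̄ = ((-7.2) + (-5.4) + (-5.6) + (-7.3) + (-5) + (-6.2))/6 = -36.7/6 = -367/60 ≈ -6.1167.
For a Normal prior and Normal likelihood with known variance, the posterior is Normal; its mode equals its mean, the precision-weighted average.
Prior precision 1/σ₀² = 1/10 = 0.1; data precision n/σ² = 6/1 = 6.
θ̂ = (0.1·(-7) + 6·(-367/60)) / (0.1 + 6) = (-37.4)/6.1 = -374/61 ≈ -6.131.

θ̂_MAP = -6.131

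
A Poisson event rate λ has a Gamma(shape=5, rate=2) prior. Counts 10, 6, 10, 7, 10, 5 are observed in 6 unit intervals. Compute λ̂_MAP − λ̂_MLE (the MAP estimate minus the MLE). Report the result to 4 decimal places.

MAP − MLE = -1.5000

Σxᵢ = 48. Posterior is Gamma(53, 8); MAP = (53−1)/8 = 52/8 ≈ 6.50000.
MLE = x̄ = 48/6 ≈ 8.00000.
Difference = 52/8 − 48/6 = -3/2 ≈ -1.5000.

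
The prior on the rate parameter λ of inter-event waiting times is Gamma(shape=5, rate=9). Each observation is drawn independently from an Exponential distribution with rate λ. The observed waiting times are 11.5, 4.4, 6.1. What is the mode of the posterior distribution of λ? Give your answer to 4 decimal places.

λ̂_MAP = 0.2258

The Exponential(rate=λ) likelihood is ∝ λ^n e^(−λΣtᵢ). Here n = 3 and Σtᵢ = 11.5 + 4.4 + 6.1 = 22.
Posterior ∝ λ^4e^(−9λ) · λ^3e^(−22λ) = λ^7e^(−31λ), i.e. Gamma(8, 31).
Mode = (a−1)/b = 7/31 ≈ 0.2258.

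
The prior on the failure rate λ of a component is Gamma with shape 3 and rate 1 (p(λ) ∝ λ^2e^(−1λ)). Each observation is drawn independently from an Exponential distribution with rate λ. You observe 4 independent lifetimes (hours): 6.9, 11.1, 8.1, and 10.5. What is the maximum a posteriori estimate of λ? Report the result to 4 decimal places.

The Exponential(rate=λ) likelihood is ∝ λ^n e^(−λΣtᵢ). Here n = 4 and Σtᵢ = 6.9 + 11.1 + 8.1 + 10.5 = 36.6.
Posterior ∝ λ^2e^(−1λ) · λ^4e^(−36.6λ) = λ^6e^(−37.6λ), i.e. Gamma(7, 37.6).
Mode = (a−1)/b = 6/37.6 ≈ 0.1596.

λ̂_MAP = 0.1596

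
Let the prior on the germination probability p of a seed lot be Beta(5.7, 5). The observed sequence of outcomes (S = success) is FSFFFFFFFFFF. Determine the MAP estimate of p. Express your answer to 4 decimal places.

p̂_MAP = 0.2754

Prior: Beta(5.7, 5).
Data: 1 success in 12 trials (from the sequence). The binomial likelihood contributes p(1−p)^11, so the posterior is Beta(5.7+1, 5+11) = Beta(6.7, 16).
For Beta(a, b) with a, b > 1 the mode is (a−1)/(a+b−2) = 5.7/20.7 ≈ 0.2754.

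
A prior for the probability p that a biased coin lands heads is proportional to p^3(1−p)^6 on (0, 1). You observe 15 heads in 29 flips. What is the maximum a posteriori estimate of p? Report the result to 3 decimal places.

p̂_MAP = 0.474

The prior density ∝ p^3(1−p)^6 is the kernel of Beta(4, 7).
Data: 15 successes in 29 trials. The binomial likelihood contributes p^15(1−p)^14, so the posterior is Beta(4+15, 7+14) = Beta(19, 21).
For Beta(a, b) with a, b > 1 the mode is (a−1)/(a+b−2) = 18/38 ≈ 0.474.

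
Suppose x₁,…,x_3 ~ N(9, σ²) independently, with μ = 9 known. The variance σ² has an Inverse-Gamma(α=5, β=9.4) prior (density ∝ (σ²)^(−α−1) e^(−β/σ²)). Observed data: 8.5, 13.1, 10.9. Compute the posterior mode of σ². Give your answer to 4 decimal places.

Sum of squared deviations about the known mean: SS = (8.5−9)² + (13.1−9)² + (10.9−9)² = 20.67.
The Normal likelihood contributes (σ²)^(−n/2) exp(−SS/(2σ²)), so the posterior is Inverse-Gamma(α + n/2, β + SS/2) = Inverse-Gamma(6.5, 19.735).
The mode of Inverse-Gamma(a, b) is b/(a+1) = 19.735/7.5 ≈ 2.6313.

σ̂²_MAP = 2.6313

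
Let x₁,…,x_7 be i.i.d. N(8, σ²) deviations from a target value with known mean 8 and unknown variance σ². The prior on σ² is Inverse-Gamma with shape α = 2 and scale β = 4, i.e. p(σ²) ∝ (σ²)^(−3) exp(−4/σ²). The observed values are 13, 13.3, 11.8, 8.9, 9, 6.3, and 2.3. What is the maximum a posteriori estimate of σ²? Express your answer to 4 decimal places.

Sum of squared deviations about the known mean: SS = (13−8)² + (13.3−8)² + (11.8−8)² + (8.9−8)² + (9−8)² + (6.3−8)² + (2.3−8)² = 104.72.
The Normal likelihood contributes (σ²)^(−n/2) exp(−SS/(2σ²)), so the posterior is Inverse-Gamma(α + n/2, β + SS/2) = Inverse-Gamma(5.5, 56.36).
The mode of Inverse-Gamma(a, b) is b/(a+1) = 56.36/6.5 ≈ 8.6708.

σ̂²_MAP = 8.6708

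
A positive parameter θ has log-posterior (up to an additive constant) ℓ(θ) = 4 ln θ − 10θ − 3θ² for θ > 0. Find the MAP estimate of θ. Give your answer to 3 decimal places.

ℓ'(θ) = 4/θ − 10 − 6θ. Setting this to zero and multiplying by θ: 6θ² + 10θ − 4 = 0.
θ = (−10 + √(10² + 4·6·4)) / (2·6) = (−10 + √196) / 12 = (−10 + 14)/12 = 1/3.
ℓ''(θ) = −4/θ² − 6 < 0, confirming a maximum.

θ̂_MAP = 0.333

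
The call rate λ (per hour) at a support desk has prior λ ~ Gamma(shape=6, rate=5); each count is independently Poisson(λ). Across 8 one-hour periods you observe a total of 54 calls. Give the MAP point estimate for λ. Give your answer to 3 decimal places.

λ̂_MAP = 4.538

Σxᵢ = 54, n = 8.
Posterior ∝ λ^5e^(−5λ) · λ^54e^(−8λ) = λ^59e^(−13λ), i.e. Gamma(shape=60, rate=13).
The mode of a Gamma(a, b) with a ≥ 1 (shape–rate) is (a−1)/b = 59/13 ≈ 4.538.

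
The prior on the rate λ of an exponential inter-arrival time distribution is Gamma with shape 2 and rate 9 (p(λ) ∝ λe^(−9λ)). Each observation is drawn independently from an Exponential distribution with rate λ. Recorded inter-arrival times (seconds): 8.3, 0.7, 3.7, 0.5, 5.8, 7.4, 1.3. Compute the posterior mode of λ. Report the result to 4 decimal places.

The Exponential(rate=λ) likelihood is ∝ λ^n e^(−λΣtᵢ). Here n = 7 and Σtᵢ = 8.3 + 0.7 + 3.7 + 0.5 + 5.8 + 7.4 + 1.3 = 27.7.
Posterior ∝ λe^(−9λ) · λ^7e^(−27.7λ) = λ^8e^(−36.7λ), i.e. Gamma(9, 36.7).
Mode = (a−1)/b = 8/36.7 ≈ 0.2180.

λ̂_MAP = 0.2180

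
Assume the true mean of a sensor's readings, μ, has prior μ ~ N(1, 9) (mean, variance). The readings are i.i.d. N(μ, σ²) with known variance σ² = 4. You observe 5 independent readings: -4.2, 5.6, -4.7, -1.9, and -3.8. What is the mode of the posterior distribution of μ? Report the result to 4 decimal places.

n = 5; x̄ = ((-4.2) + 5.6 + (-4.7) + (-1.9) + (-3.8))/5 = -9/5 = -1.8.
For a Normal prior and Normal likelihood with known variance, the posterior is Normal; its mode equals its mean, the precision-weighted average.
Prior precision 1/σ₀² = 1/9; data precision n/σ² = 5/4 = 1.25.
μ̂ = ((1/9)·1 + 1.25·(-1.8)) / (1/9 + 1.25) = (-77/36)/(49/36) = -11/7 ≈ -1.5714.

μ̂_MAP = -1.5714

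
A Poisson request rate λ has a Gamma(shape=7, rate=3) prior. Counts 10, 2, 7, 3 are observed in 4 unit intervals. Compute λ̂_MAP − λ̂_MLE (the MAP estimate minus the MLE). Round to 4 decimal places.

Σxᵢ = 22. Posterior is Gamma(29, 7); MAP = (29−1)/7 = 28/7 ≈ 4.00000.
MLE = x̄ = 22/4 ≈ 5.50000.
Difference = 28/7 − 22/4 = -3/2 ≈ -1.5000.

MAP − MLE = -1.5000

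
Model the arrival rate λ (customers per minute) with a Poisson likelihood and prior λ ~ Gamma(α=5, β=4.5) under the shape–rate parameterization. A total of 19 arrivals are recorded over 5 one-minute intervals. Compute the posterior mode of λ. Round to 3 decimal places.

Σxᵢ = 19, n = 5.
Posterior ∝ λ^4e^(−4.5λ) · λ^19e^(−5λ) = λ^23e^(−9.5λ), i.e. Gamma(shape=24, rate=9.5).
The mode of a Gamma(a, b) with a ≥ 1 (shape–rate) is (a−1)/b = 23/9.5 ≈ 2.421.

λ̂_MAP = 2.421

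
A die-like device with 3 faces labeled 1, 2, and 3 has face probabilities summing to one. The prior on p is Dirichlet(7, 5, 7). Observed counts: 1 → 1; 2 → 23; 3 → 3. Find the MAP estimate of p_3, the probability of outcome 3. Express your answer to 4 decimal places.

MAP estimate: 0.2093

The posterior is Dirichlet(αᵢ + nᵢ) = Dirichlet(8, 28, 10).
For a Dirichlet(a₁,…,a_K) with all aᵢ > 1, the mode has j-th component (aⱼ − 1)/(Σaᵢ − K).
Here Σaᵢ = 46 and K = 3, so p_3 = (10 − 1)/(46 − 3) = 9/43 ≈ 0.2093.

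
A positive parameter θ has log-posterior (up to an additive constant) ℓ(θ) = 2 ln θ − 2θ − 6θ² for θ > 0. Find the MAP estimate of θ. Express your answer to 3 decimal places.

θ̂_MAP = 0.333

ℓ'(θ) = 2/θ − 2 − 12θ. Setting this to zero and multiplying by θ: 12θ² + 2θ − 2 = 0.
θ = (−2 + √(2² + 4·12·2)) / (2·12) = (−2 + √100) / 24 = (−2 + 10)/24 = 1/3.
ℓ''(θ) = −2/θ² − 12 < 0, confirming a maximum.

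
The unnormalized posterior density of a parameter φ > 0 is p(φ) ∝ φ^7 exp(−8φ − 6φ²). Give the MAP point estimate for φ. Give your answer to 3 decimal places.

φ̂_MAP = 0.500

ℓ'(φ) = 7/φ − 8 − 12φ. Setting this to zero and multiplying by φ: 12φ² + 8φ − 7 = 0.
φ = (−8 + √(8² + 4·12·7)) / (2·12) = (−8 + √400) / 24 = (−8 + 20)/24 = 1/2.
ℓ''(φ) = −7/φ² − 12 < 0, confirming a maximum.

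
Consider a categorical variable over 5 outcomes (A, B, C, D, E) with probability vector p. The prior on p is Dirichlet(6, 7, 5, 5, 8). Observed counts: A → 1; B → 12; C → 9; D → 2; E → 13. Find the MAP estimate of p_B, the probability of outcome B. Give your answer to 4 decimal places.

MAP estimate of p_B = 0.2857

The posterior is Dirichlet(αᵢ + nᵢ) = Dirichlet(7, 19, 14, 7, 21).
For a Dirichlet(a₁,…,a_K) with all aᵢ > 1, the mode has j-th component (aⱼ − 1)/(Σaᵢ − K).
Here Σaᵢ = 68 and K = 5, so p_B = (19 − 1)/(68 − 5) = 18/63 ≈ 0.2857.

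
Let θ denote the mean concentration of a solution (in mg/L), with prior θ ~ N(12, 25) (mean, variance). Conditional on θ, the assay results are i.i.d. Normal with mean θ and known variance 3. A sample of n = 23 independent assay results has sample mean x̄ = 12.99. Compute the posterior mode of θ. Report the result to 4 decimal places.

θ̂_MAP = 12.9849

n = 23, x̄ = 12.99.
For a Normal prior and Normal likelihood with known variance, the posterior is Normal; its mode equals its mean, the precision-weighted average.
Prior precision 1/σ₀² = 1/25 = 0.04; data precision n/σ² = 23/3.
θ̂ = (0.04·12 + (23/3)·12.99) / (0.04 + 23/3) = 100.07/(578/75) = 30021/2312 ≈ 12.9849.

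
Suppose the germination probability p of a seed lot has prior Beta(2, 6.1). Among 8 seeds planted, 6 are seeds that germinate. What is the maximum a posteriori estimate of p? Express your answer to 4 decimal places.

p̂_MAP = 0.4965

Prior: Beta(2, 6.1).
Data: 6 successes in 8 trials. The binomial likelihood contributes p^6(1−p)^2, so the posterior is Beta(2+6, 6.1+2) = Beta(8, 8.1).
For Beta(a, b) with a, b > 1 the mode is (a−1)/(a+b−2) = 7/14.1 ≈ 0.4965.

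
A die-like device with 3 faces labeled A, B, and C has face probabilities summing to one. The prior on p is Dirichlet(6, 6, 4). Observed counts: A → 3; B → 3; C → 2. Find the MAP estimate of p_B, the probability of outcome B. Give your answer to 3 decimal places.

The posterior is Dirichlet(αᵢ + nᵢ) = Dirichlet(9, 9, 6).
For a Dirichlet(a₁,…,a_K) with all aᵢ > 1, the mode has j-th component (aⱼ − 1)/(Σaᵢ − K).
Here Σaᵢ = 24 and K = 3, so p_B = (9 − 1)/(24 − 3) = 8/21 ≈ 0.381.

MAP estimate of p_B = 0.381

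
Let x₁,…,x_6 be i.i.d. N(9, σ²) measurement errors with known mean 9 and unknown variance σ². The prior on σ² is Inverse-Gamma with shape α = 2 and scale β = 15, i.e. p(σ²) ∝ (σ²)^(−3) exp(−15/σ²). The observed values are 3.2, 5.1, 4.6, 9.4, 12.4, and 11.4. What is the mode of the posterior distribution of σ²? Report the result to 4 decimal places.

Sum of squared deviations about the known mean: SS = (3.2−9)² + (5.1−9)² + (4.6−9)² + (9.4−9)² + (12.4−9)² + (11.4−9)² = 85.69.
The Normal likelihood contributes (σ²)^(−n/2) exp(−SS/(2σ²)), so the posterior is Inverse-Gamma(α + n/2, β + SS/2) = Inverse-Gamma(5, 57.845).
The mode of Inverse-Gamma(a, b) is b/(a+1) = 57.845/6 ≈ 9.6408.

σ̂²_MAP = 9.6408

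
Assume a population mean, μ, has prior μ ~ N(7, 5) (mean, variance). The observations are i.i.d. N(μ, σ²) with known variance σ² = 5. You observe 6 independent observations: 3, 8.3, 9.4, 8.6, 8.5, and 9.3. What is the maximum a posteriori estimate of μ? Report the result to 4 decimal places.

μ̂_MAP = 7.7286

n = 6; x̄ = (3 + 8.3 + 9.4 + 8.6 + 8.5 + 9.3)/6 = 47.1/6 = 7.85.
For a Normal prior and Normal likelihood with known variance, the posterior is Normal; its mode equals its mean, the precision-weighted average.
Prior precision 1/σ₀² = 1/5 = 0.2; data precision n/σ² = 6/5 = 1.2.
μ̂ = (0.2·7 + 1.2·7.85) / (0.2 + 1.2) = 10.82/1.4 = 541/70 ≈ 7.7286.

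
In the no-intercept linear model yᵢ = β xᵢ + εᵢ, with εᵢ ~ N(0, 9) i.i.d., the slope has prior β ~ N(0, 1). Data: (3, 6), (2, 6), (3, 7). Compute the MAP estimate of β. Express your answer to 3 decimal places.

β̂_MAP = 1.645

log p(β | y) = −Σ(yᵢ − βxᵢ)²/(2·9) − β²/(2·1) + const.
Setting the derivative to zero: Σxᵢ(yᵢ − βxᵢ)/9 − β/1 = 0, so β = Σxᵢyᵢ / (Σxᵢ² + σ²/τ²).
Σxᵢyᵢ = 3·6 + 2·6 + 3·7 = 51; Σxᵢ² = 22; σ²/τ² = 9.
β̂_MAP = 51 / (22 + 9) = 51/31 ≈ 1.645.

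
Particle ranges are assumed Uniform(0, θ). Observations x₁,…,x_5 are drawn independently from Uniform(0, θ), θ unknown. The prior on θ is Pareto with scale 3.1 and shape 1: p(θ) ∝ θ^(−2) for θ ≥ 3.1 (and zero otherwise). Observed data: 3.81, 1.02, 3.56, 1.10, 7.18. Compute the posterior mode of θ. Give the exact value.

θ̂_MAP = 7.18

The Uniform(0, θ) likelihood is θ^(−n) for θ ≥ max(xᵢ), zero otherwise. Here max(xᵢ) = 7.18.
Posterior ∝ θ^(−2) · θ^(−5) = θ^(−7) on θ ≥ max(3.1, 7.18) = 7.18.
This density is strictly decreasing in θ, so the posterior mode lies at the lower boundary of the support.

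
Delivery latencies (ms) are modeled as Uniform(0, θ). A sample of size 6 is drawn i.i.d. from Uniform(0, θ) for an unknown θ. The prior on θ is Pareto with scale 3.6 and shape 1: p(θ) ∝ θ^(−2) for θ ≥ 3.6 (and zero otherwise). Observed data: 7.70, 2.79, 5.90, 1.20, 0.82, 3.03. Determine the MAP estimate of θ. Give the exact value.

The Uniform(0, θ) likelihood is θ^(−n) for θ ≥ max(xᵢ), zero otherwise. Here max(xᵢ) = 7.70.
Posterior ∝ θ^(−2) · θ^(−6) = θ^(−8) on θ ≥ max(3.6, 7.70) = 7.70.
This density is strictly decreasing in θ, so the posterior mode lies at the lower boundary of the support.

θ̂_MAP = 7.70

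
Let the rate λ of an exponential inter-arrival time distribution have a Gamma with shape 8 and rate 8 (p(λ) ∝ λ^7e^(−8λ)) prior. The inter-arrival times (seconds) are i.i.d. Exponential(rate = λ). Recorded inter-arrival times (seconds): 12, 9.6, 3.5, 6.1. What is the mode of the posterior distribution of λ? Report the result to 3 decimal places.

The Exponential(rate=λ) likelihood is ∝ λ^n e^(−λΣtᵢ). Here n = 4 and Σtᵢ = 12 + 9.6 + 3.5 + 6.1 = 31.2.
Posterior ∝ λ^7e^(−8λ) · λ^4e^(−31.2λ) = λ^11e^(−39.2λ), i.e. Gamma(12, 39.2).
Mode = (a−1)/b = 11/39.2 ≈ 0.281.

λ̂_MAP = 0.281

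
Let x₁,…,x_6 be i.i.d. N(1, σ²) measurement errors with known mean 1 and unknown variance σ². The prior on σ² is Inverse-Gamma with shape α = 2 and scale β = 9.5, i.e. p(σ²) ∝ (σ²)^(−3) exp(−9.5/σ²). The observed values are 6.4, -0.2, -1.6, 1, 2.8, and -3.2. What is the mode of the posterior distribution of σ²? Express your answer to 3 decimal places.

σ̂²_MAP = 6.437

Sum of squared deviations about the known mean: SS = (6.4−1)² + (-0.2−1)² + (-1.6−1)² + (1−1)² + (2.8−1)² + (-3.2−1)² = 58.24.
The Normal likelihood contributes (σ²)^(−n/2) exp(−SS/(2σ²)), so the posterior is Inverse-Gamma(α + n/2, β + SS/2) = Inverse-Gamma(5, 38.62).
The mode of Inverse-Gamma(a, b) is b/(a+1) = 38.62/6 ≈ 6.437.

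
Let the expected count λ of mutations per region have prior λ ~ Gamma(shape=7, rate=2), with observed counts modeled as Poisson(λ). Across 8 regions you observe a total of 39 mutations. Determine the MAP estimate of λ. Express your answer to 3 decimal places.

Σxᵢ = 39, n = 8.
Posterior ∝ λ^6e^(−2λ) · λ^39e^(−8λ) = λ^45e^(−10λ), i.e. Gamma(shape=46, rate=10).
The mode of a Gamma(a, b) with a ≥ 1 (shape–rate) is (a−1)/b = 45/10 ≈ 4.500.

λ̂_MAP = 4.500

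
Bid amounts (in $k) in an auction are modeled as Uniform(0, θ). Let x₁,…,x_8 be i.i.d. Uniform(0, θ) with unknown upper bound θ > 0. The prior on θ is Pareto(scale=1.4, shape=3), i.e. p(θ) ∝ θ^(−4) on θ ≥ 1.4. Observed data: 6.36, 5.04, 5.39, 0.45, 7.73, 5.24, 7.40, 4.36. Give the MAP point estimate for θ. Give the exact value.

θ̂_MAP = 7.73

The Uniform(0, θ) likelihood is θ^(−n) for θ ≥ max(xᵢ), zero otherwise. Here max(xᵢ) = 7.73.
Posterior ∝ θ^(−4) · θ^(−8) = θ^(−12) on θ ≥ max(1.4, 7.73) = 7.73.
This density is strictly decreasing in θ, so the posterior mode lies at the lower boundary of the support.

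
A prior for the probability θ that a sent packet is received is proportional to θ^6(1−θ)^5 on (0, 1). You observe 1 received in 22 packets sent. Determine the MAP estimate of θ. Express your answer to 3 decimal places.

The prior density ∝ θ^6(1−θ)^5 is the kernel of Beta(7, 6).
Data: 1 success in 22 trials. The binomial likelihood contributes θ(1−θ)^21, so the posterior is Beta(7+1, 6+21) = Beta(8, 27).
For Beta(a, b) with a, b > 1 the mode is (a−1)/(a+b−2) = 7/33 ≈ 0.212.

θ̂_MAP = 0.212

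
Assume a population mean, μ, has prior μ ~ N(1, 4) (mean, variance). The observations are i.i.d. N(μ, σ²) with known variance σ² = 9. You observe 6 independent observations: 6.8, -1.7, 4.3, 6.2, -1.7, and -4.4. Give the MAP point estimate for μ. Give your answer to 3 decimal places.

μ̂_MAP = 1.424

n = 6; x̄ = (6.8 + (-1.7) + 4.3 + 6.2 + (-1.7) + (-4.4))/6 = 9.5/6 = 19/12 ≈ 1.5833.
For a Normal prior and Normal likelihood with known variance, the posterior is Normal; its mode equals its mean, the precision-weighted average.
Prior precision 1/σ₀² = 1/4 = 0.25; data precision n/σ² = 6/9 = 2/3.
μ̂ = (0.25·1 + (2/3)·(19/12)) / (0.25 + 2/3) = (47/36)/(11/12) = 47/33 ≈ 1.424.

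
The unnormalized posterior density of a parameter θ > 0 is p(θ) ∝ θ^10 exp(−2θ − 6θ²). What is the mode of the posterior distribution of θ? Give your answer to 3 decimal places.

θ̂_MAP = 0.833

ℓ'(θ) = 10/θ − 2 − 12θ. Setting this to zero and multiplying by θ: 12θ² + 2θ − 10 = 0.
θ = (−2 + √(2² + 4·12·10)) / (2·12) = (−2 + √484) / 24 = (−2 + 22)/24 = 5/6.
ℓ''(θ) = −10/θ² − 12 < 0, confirming a maximum.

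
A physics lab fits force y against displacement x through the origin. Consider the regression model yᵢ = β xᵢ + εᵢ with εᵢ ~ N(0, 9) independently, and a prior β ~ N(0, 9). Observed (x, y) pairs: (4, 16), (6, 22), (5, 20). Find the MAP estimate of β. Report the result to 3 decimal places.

β̂_MAP = 3.795

log p(β | y) = −Σ(yᵢ − βxᵢ)²/(2·9) − β²/(2·9) + const.
Setting the derivative to zero: Σxᵢ(yᵢ − βxᵢ)/9 − β/9 = 0, so β = Σxᵢyᵢ / (Σxᵢ² + σ²/τ²).
Σxᵢyᵢ = 4·16 + 6·22 + 5·20 = 296; Σxᵢ² = 77; σ²/τ² = 1.
β̂_MAP = 296 / (77 + 1) = 296/78 ≈ 3.795.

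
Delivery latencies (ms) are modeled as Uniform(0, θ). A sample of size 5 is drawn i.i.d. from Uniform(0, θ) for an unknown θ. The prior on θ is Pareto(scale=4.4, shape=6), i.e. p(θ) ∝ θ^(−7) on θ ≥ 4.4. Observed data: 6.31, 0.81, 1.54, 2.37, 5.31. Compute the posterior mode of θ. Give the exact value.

θ̂_MAP = 6.31

The Uniform(0, θ) likelihood is θ^(−n) for θ ≥ max(xᵢ), zero otherwise. Here max(xᵢ) = 6.31.
Posterior ∝ θ^(−7) · θ^(−5) = θ^(−12) on θ ≥ max(4.4, 6.31) = 6.31.
This density is strictly decreasing in θ, so the posterior mode lies at the lower boundary of the support.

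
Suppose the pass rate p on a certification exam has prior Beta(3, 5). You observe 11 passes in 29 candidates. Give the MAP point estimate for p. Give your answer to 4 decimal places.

p̂_MAP = 0.3714

Prior: Beta(3, 5).
Data: 11 successes in 29 trials. The binomial likelihood contributes p^11(1−p)^18, so the posterior is Beta(3+11, 5+18) = Beta(14, 23).
For Beta(a, b) with a, b > 1 the mode is (a−1)/(a+b−2) = 13/35 ≈ 0.3714.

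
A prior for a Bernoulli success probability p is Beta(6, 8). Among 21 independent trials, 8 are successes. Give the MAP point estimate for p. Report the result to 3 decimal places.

p̂_MAP = 0.394

Prior: Beta(6, 8).
Data: 8 successes in 21 trials. The binomial likelihood contributes p^8(1−p)^13, so the posterior is Beta(6+8, 8+13) = Beta(14, 21).
For Beta(a, b) with a, b > 1 the mode is (a−1)/(a+b−2) = 13/33 ≈ 0.394.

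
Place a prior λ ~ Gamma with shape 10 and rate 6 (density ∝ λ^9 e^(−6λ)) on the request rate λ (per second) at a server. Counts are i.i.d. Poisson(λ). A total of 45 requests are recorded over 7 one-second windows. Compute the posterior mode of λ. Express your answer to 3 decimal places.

Σxᵢ = 45, n = 7.
Posterior ∝ λ^9e^(−6λ) · λ^45e^(−7λ) = λ^54e^(−13λ), i.e. Gamma(shape=55, rate=13).
The mode of a Gamma(a, b) with a ≥ 1 (shape–rate) is (a−1)/b = 54/13 ≈ 4.154.

λ̂_MAP = 4.154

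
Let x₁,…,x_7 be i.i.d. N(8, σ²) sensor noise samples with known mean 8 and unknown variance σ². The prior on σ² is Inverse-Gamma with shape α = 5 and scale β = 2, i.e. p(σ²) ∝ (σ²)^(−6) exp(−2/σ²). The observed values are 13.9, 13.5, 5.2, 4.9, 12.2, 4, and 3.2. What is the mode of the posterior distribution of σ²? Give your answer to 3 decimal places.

σ̂²_MAP = 7.536

Sum of squared deviations about the known mean: SS = (13.9−8)² + (13.5−8)² + (5.2−8)² + (4.9−8)² + (12.2−8)² + (4−8)² + (3.2−8)² = 139.19.
The Normal likelihood contributes (σ²)^(−n/2) exp(−SS/(2σ²)), so the posterior is Inverse-Gamma(α + n/2, β + SS/2) = Inverse-Gamma(8.5, 71.595).
The mode of Inverse-Gamma(a, b) is b/(a+1) = 71.595/9.5 ≈ 7.536.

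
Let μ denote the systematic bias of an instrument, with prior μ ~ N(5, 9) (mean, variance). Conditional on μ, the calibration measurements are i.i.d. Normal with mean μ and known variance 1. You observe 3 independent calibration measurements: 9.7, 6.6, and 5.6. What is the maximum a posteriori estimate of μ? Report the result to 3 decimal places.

μ̂_MAP = 7.218

n = 3; x̄ = (9.7 + 6.6 + 5.6)/3 = 21.9/3 = 7.3.
For a Normal prior and Normal likelihood with known variance, the posterior is Normal; its mode equals its mean, the precision-weighted average.
Prior precision 1/σ₀² = 1/9; data precision n/σ² = 3/1 = 3.
μ̂ = ((1/9)·5 + 3·7.3) / (1/9 + 3) = (2021/90)/(28/9) = 2021/280 ≈ 7.218.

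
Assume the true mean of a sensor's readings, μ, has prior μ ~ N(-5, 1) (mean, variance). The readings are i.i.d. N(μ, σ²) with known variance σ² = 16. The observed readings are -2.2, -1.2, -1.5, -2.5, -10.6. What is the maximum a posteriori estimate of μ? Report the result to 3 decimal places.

μ̂_MAP = -4.667

n = 5; x̄ = ((-2.2) + (-1.2) + (-1.5) + (-2.5) + (-10.6))/5 = -18/5 = -3.6.
For a Normal prior and Normal likelihood with known variance, the posterior is Normal; its mode equals its mean, the precision-weighted average.
Prior precision 1/σ₀² = 1/1 = 1; data precision n/σ² = 5/16 = 0.3125.
μ̂ = (1·(-5) + 0.3125·(-3.6)) / (1 + 0.3125) = (-6.125)/1.3125 = -14/3 ≈ -4.667.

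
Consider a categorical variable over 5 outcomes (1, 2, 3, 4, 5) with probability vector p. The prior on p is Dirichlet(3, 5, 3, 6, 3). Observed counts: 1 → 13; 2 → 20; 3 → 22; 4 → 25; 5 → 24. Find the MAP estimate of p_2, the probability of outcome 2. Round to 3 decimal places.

MAP estimate: 0.202

The posterior is Dirichlet(αᵢ + nᵢ) = Dirichlet(16, 25, 25, 31, 27).
For a Dirichlet(a₁,…,a_K) with all aᵢ > 1, the mode has j-th component (aⱼ − 1)/(Σaᵢ − K).
Here Σaᵢ = 124 and K = 5, so p_2 = (25 − 1)/(124 − 5) = 24/119 ≈ 0.202.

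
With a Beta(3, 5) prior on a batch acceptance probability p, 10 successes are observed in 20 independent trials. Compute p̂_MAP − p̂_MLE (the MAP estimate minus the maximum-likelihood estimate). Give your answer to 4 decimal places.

Posterior is Beta(13, 15); MAP = (13−1)/(28−2) = 12/26 ≈ 0.46154.
MLE ignores the prior: p̂_MLE = k/n = 10/20 ≈ 0.50000.
Difference = 12/26 − 10/20 = -1/26 ≈ -0.0385.

MAP − MLE = -0.0385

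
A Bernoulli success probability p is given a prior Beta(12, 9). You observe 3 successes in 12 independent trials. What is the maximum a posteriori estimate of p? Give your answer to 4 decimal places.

p̂_MAP = 0.4516

Prior: Beta(12, 9).
Data: 3 successes in 12 trials. The binomial likelihood contributes p^3(1−p)^9, so the posterior is Beta(12+3, 9+9) = Beta(15, 18).
For Beta(a, b) with a, b > 1 the mode is (a−1)/(a+b−2) = 14/31 ≈ 0.4516.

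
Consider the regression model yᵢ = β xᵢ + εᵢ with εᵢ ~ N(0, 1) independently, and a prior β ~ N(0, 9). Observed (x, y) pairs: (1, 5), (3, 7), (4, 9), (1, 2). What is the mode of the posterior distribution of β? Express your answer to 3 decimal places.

β̂_MAP = 2.361

log p(β | y) = −Σ(yᵢ − βxᵢ)²/(2·1) − β²/(2·9) + const.
Setting the derivative to zero: Σxᵢ(yᵢ − βxᵢ)/1 − β/9 = 0, so β = Σxᵢyᵢ / (Σxᵢ² + σ²/τ²).
Σxᵢyᵢ = 1·5 + 3·7 + 4·9 + 1·2 = 64; Σxᵢ² = 27; σ²/τ² = 1/9.
β̂_MAP = 64 / (27 + 1/9) = 64/(244/9) = 144/61 ≈ 2.361.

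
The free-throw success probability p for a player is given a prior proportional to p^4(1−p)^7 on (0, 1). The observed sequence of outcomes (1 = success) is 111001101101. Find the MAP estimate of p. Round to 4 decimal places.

The prior density ∝ p^4(1−p)^7 is the kernel of Beta(5, 8).
Data: 8 successes in 12 trials (from the sequence). The binomial likelihood contributes p^8(1−p)^4, so the posterior is Beta(5+8, 8+4) = Beta(13, 12).
For Beta(a, b) with a, b > 1 the mode is (a−1)/(a+b−2) = 12/23 ≈ 0.5217.

p̂_MAP = 0.5217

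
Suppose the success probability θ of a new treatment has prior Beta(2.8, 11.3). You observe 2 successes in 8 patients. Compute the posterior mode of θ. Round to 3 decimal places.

θ̂_MAP = 0.189

Prior: Beta(2.8, 11.3).
Data: 2 successes in 8 trials. The binomial likelihood contributes θ^2(1−θ)^6, so the posterior is Beta(2.8+2, 11.3+6) = Beta(4.8, 17.3).
For Beta(a, b) with a, b > 1 the mode is (a−1)/(a+b−2) = 3.8/20.1 ≈ 0.189.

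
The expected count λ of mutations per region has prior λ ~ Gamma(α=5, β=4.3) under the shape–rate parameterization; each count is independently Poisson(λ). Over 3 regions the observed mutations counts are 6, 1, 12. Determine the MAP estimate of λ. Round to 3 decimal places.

Σxᵢ = 6+1+12 = 19, with n = 3.
Posterior ∝ λ^4e^(−4.3λ) · λ^19e^(−3λ) = λ^23e^(−7.3λ), i.e. Gamma(shape=24, rate=7.3).
The mode of a Gamma(a, b) with a ≥ 1 (shape–rate) is (a−1)/b = 23/7.3 ≈ 3.151.

λ̂_MAP = 3.151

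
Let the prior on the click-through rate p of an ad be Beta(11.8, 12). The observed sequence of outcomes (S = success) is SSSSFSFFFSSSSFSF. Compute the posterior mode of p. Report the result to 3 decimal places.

p̂_MAP = 0.550

Prior: Beta(11.8, 12).
Data: 10 successes in 16 trials (from the sequence). The binomial likelihood contributes p^10(1−p)^6, so the posterior is Beta(11.8+10, 12+6) = Beta(21.8, 18).
For Beta(a, b) with a, b > 1 the mode is (a−1)/(a+b−2) = 20.8/37.8 ≈ 0.550.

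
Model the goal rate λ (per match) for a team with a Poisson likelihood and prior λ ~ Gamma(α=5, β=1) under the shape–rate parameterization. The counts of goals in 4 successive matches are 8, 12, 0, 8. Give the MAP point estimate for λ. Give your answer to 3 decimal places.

λ̂_MAP = 6.400

Σxᵢ = 8+12+0+8 = 28, with n = 4.
Posterior ∝ λ^4e^(−1λ) · λ^28e^(−4λ) = λ^32e^(−5λ), i.e. Gamma(shape=33, rate=5).
The mode of a Gamma(a, b) with a ≥ 1 (shape–rate) is (a−1)/b = 32/5 ≈ 6.400.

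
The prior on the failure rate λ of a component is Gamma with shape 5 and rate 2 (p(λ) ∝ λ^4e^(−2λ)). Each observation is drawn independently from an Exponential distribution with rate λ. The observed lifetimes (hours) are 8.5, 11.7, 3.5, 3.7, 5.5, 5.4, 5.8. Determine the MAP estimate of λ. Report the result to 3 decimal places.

The Exponential(rate=λ) likelihood is ∝ λ^n e^(−λΣtᵢ). Here n = 7 and Σtᵢ = 8.5 + 11.7 + 3.5 + 3.7 + 5.5 + 5.4 + 5.8 = 44.1.
Posterior ∝ λ^4e^(−2λ) · λ^7e^(−44.1λ) = λ^11e^(−46.1λ), i.e. Gamma(12, 46.1).
Mode = (a−1)/b = 11/46.1 ≈ 0.239.

λ̂_MAP = 0.239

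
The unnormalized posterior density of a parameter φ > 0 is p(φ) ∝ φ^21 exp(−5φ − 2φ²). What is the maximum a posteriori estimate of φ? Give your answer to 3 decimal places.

ℓ'(φ) = 21/φ − 5 − 4φ. Setting this to zero and multiplying by φ: 4φ² + 5φ − 21 = 0.
φ = (−5 + √(5² + 4·4·21)) / (2·4) = (−5 + √361) / 8 = (−5 + 19)/8 = 7/4.
ℓ''(φ) = −21/φ² − 4 < 0, confirming a maximum.

φ̂_MAP = 1.750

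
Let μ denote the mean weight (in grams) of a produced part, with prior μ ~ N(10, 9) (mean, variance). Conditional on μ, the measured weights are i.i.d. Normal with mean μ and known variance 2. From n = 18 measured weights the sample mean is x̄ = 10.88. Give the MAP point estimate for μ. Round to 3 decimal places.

μ̂_MAP = 10.869

n = 18, x̄ = 10.88.
For a Normal prior and Normal likelihood with known variance, the posterior is Normal; its mode equals its mean, the precision-weighted average.
Prior precision 1/σ₀² = 1/9; data precision n/σ² = 18/2 = 9.
μ̂ = ((1/9)·10 + 9·10.88) / (1/9 + 9) = (22282/225)/(82/9) = 11141/1025 ≈ 10.869.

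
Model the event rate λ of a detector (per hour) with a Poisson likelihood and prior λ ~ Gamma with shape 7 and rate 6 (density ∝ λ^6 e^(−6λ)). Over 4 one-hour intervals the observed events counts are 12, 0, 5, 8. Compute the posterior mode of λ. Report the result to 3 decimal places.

λ̂_MAP = 3.100

Σxᵢ = 12+0+5+8 = 25, with n = 4.
Posterior ∝ λ^6e^(−6λ) · λ^25e^(−4λ) = λ^31e^(−10λ), i.e. Gamma(shape=32, rate=10).
The mode of a Gamma(a, b) with a ≥ 1 (shape–rate) is (a−1)/b = 31/10 ≈ 3.100.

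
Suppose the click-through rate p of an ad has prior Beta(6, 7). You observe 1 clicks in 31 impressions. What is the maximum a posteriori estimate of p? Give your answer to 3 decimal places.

p̂_MAP = 0.143

Prior: Beta(6, 7).
Data: 1 success in 31 trials. The binomial likelihood contributes p(1−p)^30, so the posterior is Beta(6+1, 7+30) = Beta(7, 37).
For Beta(a, b) with a, b > 1 the mode is (a−1)/(a+b−2) = 6/42 ≈ 0.143.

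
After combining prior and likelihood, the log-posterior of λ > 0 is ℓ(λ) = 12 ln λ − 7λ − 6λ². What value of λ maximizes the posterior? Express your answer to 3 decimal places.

ℓ'(λ) = 12/λ − 7 − 12λ. Setting this to zero and multiplying by λ: 12λ² + 7λ − 12 = 0.
λ = (−7 + √(7² + 4·12·12)) / (2·12) = (−7 + √625) / 24 = (−7 + 25)/24 = 3/4.
ℓ''(λ) = −12/λ² − 12 < 0, confirming a maximum.

λ̂_MAP = 0.750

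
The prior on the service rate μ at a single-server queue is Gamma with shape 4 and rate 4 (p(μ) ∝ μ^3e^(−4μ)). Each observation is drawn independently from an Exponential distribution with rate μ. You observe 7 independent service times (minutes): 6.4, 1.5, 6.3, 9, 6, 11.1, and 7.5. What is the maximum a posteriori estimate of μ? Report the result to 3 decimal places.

The Exponential(rate=μ) likelihood is ∝ μ^n e^(−μΣtᵢ). Here n = 7 and Σtᵢ = 6.4 + 1.5 + 6.3 + 9 + 6 + 11.1 + 7.5 = 47.8.
Posterior ∝ μ^3e^(−4μ) · μ^7e^(−47.8μ) = μ^10e^(−51.8μ), i.e. Gamma(11, 51.8).
Mode = (a−1)/b = 10/51.8 ≈ 0.193.

μ̂_MAP = 0.193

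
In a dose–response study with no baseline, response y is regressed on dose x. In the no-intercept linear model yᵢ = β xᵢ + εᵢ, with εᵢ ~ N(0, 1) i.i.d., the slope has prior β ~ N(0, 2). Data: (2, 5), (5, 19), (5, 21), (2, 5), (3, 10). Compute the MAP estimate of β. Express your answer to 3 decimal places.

β̂_MAP = 3.704

log p(β | y) = −Σ(yᵢ − βxᵢ)²/(2·1) − β²/(2·2) + const.
Setting the derivative to zero: Σxᵢ(yᵢ − βxᵢ)/1 − β/2 = 0, so β = Σxᵢyᵢ / (Σxᵢ² + σ²/τ²).
Σxᵢyᵢ = 2·5 + 5·19 + 5·21 + 2·5 + 3·10 = 250; Σxᵢ² = 67; σ²/τ² = 0.5.
β̂_MAP = 250 / (67 + 0.5) = 250/67.5 ≈ 3.704.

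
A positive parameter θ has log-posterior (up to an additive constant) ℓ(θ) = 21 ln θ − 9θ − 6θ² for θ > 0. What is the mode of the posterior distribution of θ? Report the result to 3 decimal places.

ℓ'(θ) = 21/θ − 9 − 12θ. Setting this to zero and multiplying by θ: 12θ² + 9θ − 21 = 0.
θ = (−9 + √(9² + 4·12·21)) / (2·12) = (−9 + √1089) / 24 = (−9 + 33)/24 = 1.
ℓ''(θ) = −21/θ² − 12 < 0, confirming a maximum.

θ̂_MAP = 1.000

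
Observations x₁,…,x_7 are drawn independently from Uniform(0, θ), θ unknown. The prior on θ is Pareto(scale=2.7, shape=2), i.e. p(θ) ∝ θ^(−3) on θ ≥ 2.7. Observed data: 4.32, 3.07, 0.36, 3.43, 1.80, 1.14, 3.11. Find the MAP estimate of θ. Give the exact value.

θ̂_MAP = 4.32

The Uniform(0, θ) likelihood is θ^(−n) for θ ≥ max(xᵢ), zero otherwise. Here max(xᵢ) = 4.32.
Posterior ∝ θ^(−3) · θ^(−7) = θ^(−10) on θ ≥ max(2.7, 4.32) = 4.32.
This density is strictly decreasing in θ, so the posterior mode lies at the lower boundary of the support.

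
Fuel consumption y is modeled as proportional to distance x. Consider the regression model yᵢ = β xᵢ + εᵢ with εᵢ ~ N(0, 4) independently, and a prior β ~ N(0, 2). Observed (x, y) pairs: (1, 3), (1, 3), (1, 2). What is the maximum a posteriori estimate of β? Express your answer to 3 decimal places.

β̂_MAP = 1.600

log p(β | y) = −Σ(yᵢ − βxᵢ)²/(2·4) − β²/(2·2) + const.
Setting the derivative to zero: Σxᵢ(yᵢ − βxᵢ)/4 − β/2 = 0, so β = Σxᵢyᵢ / (Σxᵢ² + σ²/τ²).
Σxᵢyᵢ = 1·3 + 1·3 + 1·2 = 8; Σxᵢ² = 3; σ²/τ² = 2.
β̂_MAP = 8 / (3 + 2) = 8/5 ≈ 1.600.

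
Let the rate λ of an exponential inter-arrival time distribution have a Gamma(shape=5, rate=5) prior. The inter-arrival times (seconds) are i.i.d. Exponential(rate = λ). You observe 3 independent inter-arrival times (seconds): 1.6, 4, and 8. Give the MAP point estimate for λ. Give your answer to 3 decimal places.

The Exponential(rate=λ) likelihood is ∝ λ^n e^(−λΣtᵢ). Here n = 3 and Σtᵢ = 1.6 + 4 + 8 = 13.6.
Posterior ∝ λ^4e^(−5λ) · λ^3e^(−13.6λ) = λ^7e^(−18.6λ), i.e. Gamma(8, 18.6).
Mode = (a−1)/b = 7/18.6 ≈ 0.376.

λ̂_MAP = 0.376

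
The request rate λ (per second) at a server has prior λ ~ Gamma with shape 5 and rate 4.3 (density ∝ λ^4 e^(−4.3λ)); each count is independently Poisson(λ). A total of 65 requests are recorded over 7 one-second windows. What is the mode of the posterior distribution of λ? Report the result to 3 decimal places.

λ̂_MAP = 6.106

Σxᵢ = 65, n = 7.
Posterior ∝ λ^4e^(−4.3λ) · λ^65e^(−7λ) = λ^69e^(−11.3λ), i.e. Gamma(shape=70, rate=11.3).
The mode of a Gamma(a, b) with a ≥ 1 (shape–rate) is (a−1)/b = 69/11.3 ≈ 6.106.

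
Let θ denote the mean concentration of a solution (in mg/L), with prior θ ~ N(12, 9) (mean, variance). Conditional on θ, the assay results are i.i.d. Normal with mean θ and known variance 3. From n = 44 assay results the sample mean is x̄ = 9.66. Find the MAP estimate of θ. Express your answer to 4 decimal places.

n = 44, x̄ = 9.66.
For a Normal prior and Normal likelihood with known variance, the posterior is Normal; its mode equals its mean, the precision-weighted average.
Prior precision 1/σ₀² = 1/9; data precision n/σ² = 44/3.
θ̂ = ((1/9)·12 + (44/3)·9.66) / (1/9 + 44/3) = (10726/75)/(133/9) = 32178/3325 ≈ 9.6776.

θ̂_MAP = 9.6776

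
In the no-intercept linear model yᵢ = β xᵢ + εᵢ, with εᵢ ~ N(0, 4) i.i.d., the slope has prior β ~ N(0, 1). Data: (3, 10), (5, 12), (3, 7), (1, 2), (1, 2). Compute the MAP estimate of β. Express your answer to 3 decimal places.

log p(β | y) = −Σ(yᵢ − βxᵢ)²/(2·4) − β²/(2·1) + const.
Setting the derivative to zero: Σxᵢ(yᵢ − βxᵢ)/4 − β/1 = 0, so β = Σxᵢyᵢ / (Σxᵢ² + σ²/τ²).
Σxᵢyᵢ = 3·10 + 5·12 + 3·7 + 1·2 + 1·2 = 115; Σxᵢ² = 45; σ²/τ² = 4.
β̂_MAP = 115 / (45 + 4) = 115/49 ≈ 2.347.

β̂_MAP = 2.347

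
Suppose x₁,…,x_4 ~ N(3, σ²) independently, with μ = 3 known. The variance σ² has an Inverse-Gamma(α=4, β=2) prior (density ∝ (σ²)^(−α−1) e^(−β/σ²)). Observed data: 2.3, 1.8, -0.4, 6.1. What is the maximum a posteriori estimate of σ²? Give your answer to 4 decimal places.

σ̂²_MAP = 1.9357

Sum of squared deviations about the known mean: SS = (2.3−3)² + (1.8−3)² + (-0.4−3)² + (6.1−3)² = 23.1.
The Normal likelihood contributes (σ²)^(−n/2) exp(−SS/(2σ²)), so the posterior is Inverse-Gamma(α + n/2, β + SS/2) = Inverse-Gamma(6, 13.55).
The mode of Inverse-Gamma(a, b) is b/(a+1) = 13.55/7 ≈ 1.9357.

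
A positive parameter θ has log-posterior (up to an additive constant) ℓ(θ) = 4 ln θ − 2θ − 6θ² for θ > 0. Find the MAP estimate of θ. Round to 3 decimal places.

ℓ'(θ) = 4/θ − 2 − 12θ. Setting this to zero and multiplying by θ: 12θ² + 2θ − 4 = 0.
θ = (−2 + √(2² + 4·12·4)) / (2·12) = (−2 + √196) / 24 = (−2 + 14)/24 = 1/2.
ℓ''(θ) = −4/θ² − 12 < 0, confirming a maximum.

θ̂_MAP = 0.500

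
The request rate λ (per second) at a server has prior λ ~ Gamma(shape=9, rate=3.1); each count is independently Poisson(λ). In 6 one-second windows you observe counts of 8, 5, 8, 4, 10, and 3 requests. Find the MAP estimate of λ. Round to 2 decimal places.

λ̂_MAP = 5.05

Σxᵢ = 8+5+8+4+10+3 = 38, with n = 6.
Posterior ∝ λ^8e^(−3.1λ) · λ^38e^(−6λ) = λ^46e^(−9.1λ), i.e. Gamma(shape=47, rate=9.1).
The mode of a Gamma(a, b) with a ≥ 1 (shape–rate) is (a−1)/b = 46/9.1 ≈ 5.05.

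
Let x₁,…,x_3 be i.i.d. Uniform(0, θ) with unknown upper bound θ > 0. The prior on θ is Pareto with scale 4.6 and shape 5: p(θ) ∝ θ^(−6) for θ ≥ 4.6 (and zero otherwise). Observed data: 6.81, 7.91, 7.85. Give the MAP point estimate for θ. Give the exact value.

θ̂_MAP = 7.91

The Uniform(0, θ) likelihood is θ^(−n) for θ ≥ max(xᵢ), zero otherwise. Here max(xᵢ) = 7.91.
Posterior ∝ θ^(−6) · θ^(−3) = θ^(−9) on θ ≥ max(4.6, 7.91) = 7.91.
This density is strictly decreasing in θ, so the posterior mode lies at the lower boundary of the support.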